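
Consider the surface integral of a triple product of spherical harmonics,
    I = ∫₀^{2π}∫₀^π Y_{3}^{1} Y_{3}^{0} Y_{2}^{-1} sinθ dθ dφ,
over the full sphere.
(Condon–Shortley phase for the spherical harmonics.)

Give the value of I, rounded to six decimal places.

m-sum 0 ✓  L=8 even ✓  0≤2≤6 ✓
Π(2lᵢ+1) = 7×7×5 = 245
triangle coeff Δ(3,3,2) = 1/3780
Σ_t [1,3]: t=1:−1/24 t=2:+1/4 t=3:−1/24 = 1/6
(3j)²=4/105 [(3 3 2; 0 0 0)], sign=+1
Σ_t [1,2]: t=1:−1/12 t=2:+1/8 = 1/24
(3j)²=1/210 [(3 3 2; 1 0 -1)], sign=-1
⇒ 4πI² = 2/45
I = (-1)√(2/45/(4π)) = -0.05947080

-0.059471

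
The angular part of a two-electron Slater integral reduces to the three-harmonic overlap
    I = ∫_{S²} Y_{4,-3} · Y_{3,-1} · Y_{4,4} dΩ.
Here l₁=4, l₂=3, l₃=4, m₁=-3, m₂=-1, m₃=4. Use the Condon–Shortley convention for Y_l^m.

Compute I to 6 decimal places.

L=11 odd ⇒ parity kills the (l;000) factor ⇒ I = 0

0.000000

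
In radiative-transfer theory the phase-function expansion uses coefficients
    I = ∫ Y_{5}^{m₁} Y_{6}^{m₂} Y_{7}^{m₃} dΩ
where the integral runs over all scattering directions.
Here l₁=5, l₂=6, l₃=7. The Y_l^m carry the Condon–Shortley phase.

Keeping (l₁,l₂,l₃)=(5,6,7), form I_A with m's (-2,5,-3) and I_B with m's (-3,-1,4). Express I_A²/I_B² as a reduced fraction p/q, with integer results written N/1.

Shared (l₁,l₂,l₃)=(5,6,7): N and (l;000)² cancel in I_A²/I_B².
A: Δ = 4!·6!·8!/19! = 1/174594420; Racah Σ t=3..4: t=3:−1/11612160 t=4:+1/4354560 = 1/6967296; ⇒ 3j(5 6 7; -2 5 -3)² = 625/50388, sgn +1
B: Δ = 4!·6!·8!/19! = 1/174594420; Racah Σ t=2..4: t=2:+1/2073600 t=3:−1/1036800 t=4:+1/5806080 = -1/3225600; ⇒ 3j(5 6 7; -3 -1 4)² = 27/4199, sgn +1
I_A²/I_B² = (625/50388)/(27/4199) = 625/324

625/324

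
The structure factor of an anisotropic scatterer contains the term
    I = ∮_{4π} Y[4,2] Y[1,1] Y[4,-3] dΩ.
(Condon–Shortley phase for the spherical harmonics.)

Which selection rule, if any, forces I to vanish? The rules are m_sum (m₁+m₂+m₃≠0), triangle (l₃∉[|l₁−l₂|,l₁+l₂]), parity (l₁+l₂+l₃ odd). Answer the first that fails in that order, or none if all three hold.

azimuthal sum: 2 + 1 − 3 = 0  ✓
3 ≤ 4 ≤ 5 (triangle on l)  ✓
L = 4 + 1 + 4 = 9 (odd)  ✗

parity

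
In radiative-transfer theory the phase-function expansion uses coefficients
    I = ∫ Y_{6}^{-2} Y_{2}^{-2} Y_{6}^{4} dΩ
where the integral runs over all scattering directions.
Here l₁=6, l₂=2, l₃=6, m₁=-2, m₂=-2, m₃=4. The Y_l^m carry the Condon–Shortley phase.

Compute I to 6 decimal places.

m-sum 0 ✓  L=14 even ✓  4≤6≤8 ✓
Π(2lᵢ+1) = 13×5×13 = 845
triangle coeff Δ(6,2,6) = 1/90090
Σ_t [0,2]: t=0:+1/69120 t=1:−1/14400 t=2:+1/69120 = -7/172800
(3j)²=14/715 [(6 2 6; 0 0 0)], sign=-1
Σ_t [0,0]: t=0:+1/322560 = 1/322560
(3j)²=18/1001 [(6 2 6; -2 -2 4)], sign=+1
⇒ 4πI² = 36/121
I = (-1)√(36/121/(4π)) = -0.15386989

-0.153870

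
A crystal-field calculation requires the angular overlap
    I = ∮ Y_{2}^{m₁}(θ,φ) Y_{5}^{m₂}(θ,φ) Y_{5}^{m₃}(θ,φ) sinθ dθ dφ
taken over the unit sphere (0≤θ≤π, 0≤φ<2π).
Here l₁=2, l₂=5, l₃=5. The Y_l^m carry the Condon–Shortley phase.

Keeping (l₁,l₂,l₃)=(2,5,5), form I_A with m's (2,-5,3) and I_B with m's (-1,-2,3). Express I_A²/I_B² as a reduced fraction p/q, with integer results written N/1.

3/10

Same 2,5,5: normalisation and zero-m 3j drop out of the ratio.
A: Δ: 2! 2! 8! / 13! → 1/38610; sum: t=0:+1/161280 = 1/161280; 3j²(2 5 5; 2 -5 3) = Δ·Π!·Σ² = 1/143  (sign +1)
B: Δ: 2! 2! 8! / 13! → 1/38610; sum: t=1:−1/2880 t=2:+1/10080 = -1/4032; 3j²(2 5 5; -1 -2 3) = Δ·Π!·Σ² = 10/429  (sign -1)
I_A²/I_B² = (1/143)/(10/429) = 3/10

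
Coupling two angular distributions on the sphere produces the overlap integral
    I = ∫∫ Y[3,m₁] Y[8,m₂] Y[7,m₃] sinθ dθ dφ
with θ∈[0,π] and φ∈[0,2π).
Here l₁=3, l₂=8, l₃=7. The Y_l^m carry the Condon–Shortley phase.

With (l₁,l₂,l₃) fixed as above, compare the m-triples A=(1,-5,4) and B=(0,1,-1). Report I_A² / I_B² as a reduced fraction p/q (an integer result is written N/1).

45253/52983

l's match ⇒ only the (l;m) 3-j factors differ between A and B.
A: triangle coeff Δ(3,8,7) = 1/5290740; Σ_t [0,2]: t=0:+1/104509440 t=1:−1/43545600 t=2:+1/319334400 = -59/5748019200; (3j)²=3481/406980 [(3 8 7; 1 -5 4)], sign=+1
B: triangle coeff Δ(3,8,7) = 1/5290740; Σ_t [1,3]: t=1:−1/11612160 t=2:+1/2419200 t=3:−1/6220800 = 29/174182400; (3j)²=841/83980 [(3 8 7; 0 1 -1)], sign=+1
I_A²/I_B² = (3481/406980)/(841/83980) = 45253/52983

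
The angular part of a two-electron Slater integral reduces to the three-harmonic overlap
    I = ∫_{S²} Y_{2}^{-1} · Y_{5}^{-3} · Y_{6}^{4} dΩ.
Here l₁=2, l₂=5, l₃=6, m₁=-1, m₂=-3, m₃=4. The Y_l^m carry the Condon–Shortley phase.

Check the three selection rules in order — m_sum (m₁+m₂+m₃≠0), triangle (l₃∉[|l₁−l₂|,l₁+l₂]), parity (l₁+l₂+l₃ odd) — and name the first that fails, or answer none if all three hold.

parity

azimuthal sum: -1 − 3 + 4 = 0  ✓
3 ≤ 6 ≤ 7 (triangle on l)  ✓
L = 2 + 5 + 6 = 13 (odd)  ✗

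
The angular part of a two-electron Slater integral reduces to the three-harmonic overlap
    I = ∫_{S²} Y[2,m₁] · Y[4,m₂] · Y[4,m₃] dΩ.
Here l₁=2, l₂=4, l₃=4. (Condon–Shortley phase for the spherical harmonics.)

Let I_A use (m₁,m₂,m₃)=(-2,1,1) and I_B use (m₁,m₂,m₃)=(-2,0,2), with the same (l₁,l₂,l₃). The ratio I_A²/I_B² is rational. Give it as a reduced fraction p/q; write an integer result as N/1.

Same 2,4,4: normalisation and zero-m 3j drop out of the ratio.
A: Δ: 2! 2! 6! / 11! → 1/13860; sum: t=2:+1/144 = 1/144; 3j²(2 4 4; -2 1 1) = Δ·Π!·Σ² = 10/231  (sign -1)
B: Δ: 2! 2! 6! / 11! → 1/13860; sum: t=2:+1/192 = 1/192; 3j²(2 4 4; -2 0 2) = Δ·Π!·Σ² = 3/77  (sign +1)
I_A²/I_B² = (10/231)/(3/77) = 10/9

10/9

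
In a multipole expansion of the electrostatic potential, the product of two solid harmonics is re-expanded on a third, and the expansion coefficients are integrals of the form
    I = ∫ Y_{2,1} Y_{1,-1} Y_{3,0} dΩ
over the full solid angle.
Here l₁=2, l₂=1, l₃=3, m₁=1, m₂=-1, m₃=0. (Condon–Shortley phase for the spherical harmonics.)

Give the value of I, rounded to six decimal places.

0.143048

m-sum 0 ✓  L=6 even ✓  1≤3≤3 ✓
Π(2lᵢ+1) = 5×3×7 = 105
triangle coeff Δ(2,1,3) = 1/105
Σ_t [0,0]: t=0:+1/4 = 1/4
(3j)²=3/35 [(2 1 3; 0 0 0)], sign=-1
Σ_t [0,0]: t=0:+1/12 = 1/12
(3j)²=1/35 [(2 1 3; 1 -1 0)], sign=-1
⇒ 4πI² = 9/35
I = (+1)√(9/35/(4π)) = 0.14304817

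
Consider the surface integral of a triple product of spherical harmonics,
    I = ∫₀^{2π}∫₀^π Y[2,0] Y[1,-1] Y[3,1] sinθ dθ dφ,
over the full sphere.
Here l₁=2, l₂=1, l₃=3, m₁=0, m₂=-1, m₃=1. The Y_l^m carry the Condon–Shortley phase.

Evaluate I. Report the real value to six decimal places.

Checks pass: Σm=0; 6 even; l₃=3∈[1,3].
(2·2+1)(2·1+1)(2·3+1) = 105
Δ: 0! 4! 2! / 7! → 1/105
sum: t=0:+1/4 = 1/4
3j²(2 1 3; 0 0 0) = Δ·Π!·Σ² = 3/35  (sign -1)
sum: t=0:+1/8 = 1/8
3j²(2 1 3; 0 -1 1) = Δ·Π!·Σ² = 2/35  (sign +1)
combine: 4πI² = 105·3/35·2/35 = 18/35
take √, sign -1: I = -0.20230066

-0.202301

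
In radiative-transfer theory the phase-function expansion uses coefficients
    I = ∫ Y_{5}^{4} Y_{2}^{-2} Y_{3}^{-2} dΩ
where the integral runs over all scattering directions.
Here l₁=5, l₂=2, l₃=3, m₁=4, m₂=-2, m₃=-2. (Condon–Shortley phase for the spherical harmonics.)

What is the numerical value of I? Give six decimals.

0.268967

m-sum 0 ✓  L=10 even ✓  3≤3≤7 ✓
Π(2lᵢ+1) = 11×5×7 = 385
triangle coeff Δ(5,2,3) = 1/2310
Σ_t [2,2]: t=2:+1/144 = 1/144
(3j)²=10/231 [(5 2 3; 0 0 0)], sign=-1
Σ_t [0,0]: t=0:+1/2880 = 1/2880
(3j)²=3/55 [(5 2 3; 4 -2 -2)], sign=-1
⇒ 4πI² = 10/11
I = (+1)√(10/11/(4π)) = 0.26896683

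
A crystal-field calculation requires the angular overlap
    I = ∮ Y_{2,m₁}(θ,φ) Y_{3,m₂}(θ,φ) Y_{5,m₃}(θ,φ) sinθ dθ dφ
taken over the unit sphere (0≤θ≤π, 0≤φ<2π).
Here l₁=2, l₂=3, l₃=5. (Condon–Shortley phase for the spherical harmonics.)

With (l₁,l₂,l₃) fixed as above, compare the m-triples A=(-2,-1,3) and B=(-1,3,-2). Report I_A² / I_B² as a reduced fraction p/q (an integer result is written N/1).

10/1

Shared (l₁,l₂,l₃)=(2,3,5): N and (l;000)² cancel in I_A²/I_B².
A: Δ = 0!·4!·6!/11! = 1/2310; Racah Σ t=0..0: t=0:+1/1152 = 1/1152; ⇒ 3j(2 3 5; -2 -1 3)² = 1/33, sgn +1
B: Δ = 0!·4!·6!/11! = 1/2310; Racah Σ t=0..0: t=0:+1/4320 = 1/4320; ⇒ 3j(2 3 5; -1 3 -2)² = 1/330, sgn -1
I_A²/I_B² = (1/33)/(1/330) = 10/1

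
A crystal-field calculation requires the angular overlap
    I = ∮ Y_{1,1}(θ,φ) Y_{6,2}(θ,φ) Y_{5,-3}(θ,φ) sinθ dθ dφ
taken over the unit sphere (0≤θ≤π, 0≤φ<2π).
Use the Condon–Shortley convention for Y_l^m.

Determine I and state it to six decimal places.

0.100084

Checks pass: Σm=0; 12 even; l₃=5∈[5,7].
(2·1+1)(2·6+1)(2·5+1) = 429
Δ: 2! 0! 10! / 13! → 1/858
sum: t=1:−1/14400 = -1/14400
3j²(1 6 5; 0 0 0) = Δ·Π!·Σ² = 6/143  (sign +1)
sum: t=0:+1/161280 = 1/161280
3j²(1 6 5; 1 2 -3) = Δ·Π!·Σ² = 1/143  (sign +1)
combine: 4πI² = 429·6/143·1/143 = 18/143
take √, sign +1: I = 0.10008369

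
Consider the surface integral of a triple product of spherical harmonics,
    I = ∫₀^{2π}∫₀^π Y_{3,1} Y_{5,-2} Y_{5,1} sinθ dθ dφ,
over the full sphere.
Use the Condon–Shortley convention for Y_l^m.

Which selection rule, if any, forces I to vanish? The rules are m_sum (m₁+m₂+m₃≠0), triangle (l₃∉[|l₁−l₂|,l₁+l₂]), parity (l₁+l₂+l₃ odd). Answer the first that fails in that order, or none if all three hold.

Σmᵢ = 0  ✓
l₃∈[|l₁−l₂|,l₁+l₂]=[2,8], have l₃=5  ✓
Σlᵢ = 13 ⇒ odd  ✗

parity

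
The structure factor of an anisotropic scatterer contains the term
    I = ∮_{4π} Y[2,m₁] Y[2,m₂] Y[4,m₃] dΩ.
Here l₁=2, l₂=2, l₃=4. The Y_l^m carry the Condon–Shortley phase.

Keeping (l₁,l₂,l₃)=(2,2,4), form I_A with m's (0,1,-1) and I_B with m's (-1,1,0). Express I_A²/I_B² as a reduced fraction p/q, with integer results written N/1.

Same 2,2,4: normalisation and zero-m 3j drop out of the ratio.
A: Δ: 0! 4! 4! / 9! → 1/630; sum: t=0:+1/24 = 1/24; 3j²(2 2 4; 0 1 -1) = Δ·Π!·Σ² = 1/21  (sign -1)
B: Δ: 0! 4! 4! / 9! → 1/630; sum: t=0:+1/36 = 1/36; 3j²(2 2 4; -1 1 0) = Δ·Π!·Σ² = 8/315  (sign +1)
I_A²/I_B² = (1/21)/(8/315) = 15/8

15/8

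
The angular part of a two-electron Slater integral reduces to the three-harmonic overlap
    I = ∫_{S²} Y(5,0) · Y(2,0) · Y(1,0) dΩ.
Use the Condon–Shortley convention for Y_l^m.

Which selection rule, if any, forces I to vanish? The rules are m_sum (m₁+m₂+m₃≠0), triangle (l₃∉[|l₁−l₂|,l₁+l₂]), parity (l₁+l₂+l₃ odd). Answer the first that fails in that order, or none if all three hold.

triangle

Σmᵢ = 0  ✓
l₃∈[|l₁−l₂|,l₁+l₂]=[3,7], have l₃=1  ✗
Σlᵢ = 8 ⇒ even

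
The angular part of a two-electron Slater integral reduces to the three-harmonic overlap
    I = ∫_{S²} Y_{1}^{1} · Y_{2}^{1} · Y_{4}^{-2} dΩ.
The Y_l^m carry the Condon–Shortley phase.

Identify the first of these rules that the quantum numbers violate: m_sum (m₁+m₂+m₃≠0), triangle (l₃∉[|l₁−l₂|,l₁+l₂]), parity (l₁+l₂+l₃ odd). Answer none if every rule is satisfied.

triangle

m₁+m₂+m₃ = 1 + 1 − 2 = 0  ✓
triangle: |1−2|=1 ≤ l₃=4 ≤ 1+2=3  ✗
parity: l₁+l₂+l₃ = 7 is odd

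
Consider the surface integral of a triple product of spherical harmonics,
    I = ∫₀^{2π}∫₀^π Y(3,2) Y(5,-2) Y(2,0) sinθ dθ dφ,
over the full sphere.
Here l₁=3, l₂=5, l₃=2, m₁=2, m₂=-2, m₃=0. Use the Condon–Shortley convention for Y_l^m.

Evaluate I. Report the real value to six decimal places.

m-sum 0 ✓  L=10 even ✓  2≤2≤8 ✓
Π(2lᵢ+1) = 7×11×5 = 385
triangle coeff Δ(3,5,2) = 1/2310
Σ_t [3,3]: t=3:−1/144 = -1/144
(3j)²=10/231 [(3 5 2; 0 0 0)], sign=-1
Σ_t [1,1]: t=1:−1/480 = -1/480
(3j)²=3/110 [(3 5 2; 2 -2 0)], sign=-1
⇒ 4πI² = 5/11
I = (+1)√(5/11/(4π)) = 0.19018827

0.190188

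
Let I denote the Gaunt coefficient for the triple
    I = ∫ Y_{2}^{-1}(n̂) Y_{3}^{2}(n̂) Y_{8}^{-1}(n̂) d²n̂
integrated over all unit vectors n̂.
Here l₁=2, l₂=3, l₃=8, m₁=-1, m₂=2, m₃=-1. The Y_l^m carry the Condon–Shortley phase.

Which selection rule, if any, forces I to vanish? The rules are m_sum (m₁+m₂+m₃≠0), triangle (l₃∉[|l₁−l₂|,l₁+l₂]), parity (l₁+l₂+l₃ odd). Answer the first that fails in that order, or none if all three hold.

triangle

azimuthal sum: -1 + 2 − 1 = 0  ✓
1 ≤ 8 ≤ 5 (triangle on l)  ✗
L = 2 + 3 + 8 = 13 (odd)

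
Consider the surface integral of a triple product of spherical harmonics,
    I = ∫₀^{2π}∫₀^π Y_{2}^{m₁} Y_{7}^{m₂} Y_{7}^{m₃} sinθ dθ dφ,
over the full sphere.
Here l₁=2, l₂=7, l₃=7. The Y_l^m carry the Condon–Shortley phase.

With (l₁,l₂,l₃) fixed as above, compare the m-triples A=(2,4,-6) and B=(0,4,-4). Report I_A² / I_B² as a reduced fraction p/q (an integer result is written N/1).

Shared (l₁,l₂,l₃)=(2,7,7): N and (l;000)² cancel in I_A²/I_B².
A: Δ = 2!·2!·12!/17! = 1/185640; Racah Σ t=0..0: t=0:+1/159667200 = 1/159667200; ⇒ 3j(2 7 7; 2 4 -6)² = 9/1190, sgn -1
B: Δ = 2!·2!·12!/17! = 1/185640; Racah Σ t=0..2: t=0:+1/159667200 t=1:−1/7257600 t=2:+1/8709120 = -1/59875200; ⇒ 3j(2 7 7; 0 4 -4)² = 8/23205, sgn +1
I_A²/I_B² = (9/1190)/(8/23205) = 351/16

351/16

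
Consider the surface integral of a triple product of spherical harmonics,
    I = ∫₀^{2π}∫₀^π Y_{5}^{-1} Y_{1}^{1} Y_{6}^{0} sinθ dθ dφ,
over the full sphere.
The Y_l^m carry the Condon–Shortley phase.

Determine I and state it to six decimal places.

m-sum 0 ✓  L=12 even ✓  4≤6≤6 ✓
Π(2lᵢ+1) = 11×3×13 = 429
triangle coeff Δ(5,1,6) = 1/858
Σ_t [0,0]: t=0:+1/14400 = 1/14400
(3j)²=6/143 [(5 1 6; 0 0 0)], sign=+1
Σ_t [0,0]: t=0:+1/34560 = 1/34560
(3j)²=5/286 [(5 1 6; -1 1 0)], sign=+1
⇒ 4πI² = 45/143
I = (+1)√(45/143/(4π)) = 0.15824621

0.158246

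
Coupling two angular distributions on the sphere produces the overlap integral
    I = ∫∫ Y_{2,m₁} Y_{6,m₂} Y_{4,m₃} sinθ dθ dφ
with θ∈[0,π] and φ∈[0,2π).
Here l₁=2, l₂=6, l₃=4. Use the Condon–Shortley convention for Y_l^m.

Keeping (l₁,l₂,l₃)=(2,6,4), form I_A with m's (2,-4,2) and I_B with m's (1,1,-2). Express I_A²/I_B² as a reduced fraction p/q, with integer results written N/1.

Same 2,6,4: normalisation and zero-m 3j drop out of the ratio.
A: Δ: 4! 0! 8! / 13! → 1/6435; sum: t=0:+1/34560 = 1/34560; 3j²(2 6 4; 2 -4 2) = Δ·Π!·Σ² = 14/429  (sign +1)
B: Δ: 4! 0! 8! / 13! → 1/6435; sum: t=1:−1/8640 = -1/8640; 3j²(2 6 4; 1 1 -2) = Δ·Π!·Σ² = 14/1287  (sign -1)
I_A²/I_B² = (14/429)/(14/1287) = 3/1

3/1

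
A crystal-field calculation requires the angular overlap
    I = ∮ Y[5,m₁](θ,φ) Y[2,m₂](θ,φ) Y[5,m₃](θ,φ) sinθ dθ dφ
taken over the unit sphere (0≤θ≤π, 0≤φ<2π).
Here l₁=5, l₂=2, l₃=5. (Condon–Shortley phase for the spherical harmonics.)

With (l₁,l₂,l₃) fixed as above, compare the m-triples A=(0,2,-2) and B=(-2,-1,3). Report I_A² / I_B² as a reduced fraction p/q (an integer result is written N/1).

l's match ⇒ only the (l;m) 3-j factors differ between A and B.
A: triangle coeff Δ(5,2,5) = 1/38610; Σ_t [2,2]: t=2:+1/2880 = 1/2880; (3j)²=14/429 [(5 2 5; 0 2 -2)], sign=-1
B: triangle coeff Δ(5,2,5) = 1/38610; Σ_t [0,1]: t=0:+1/10080 t=1:−1/2880 = -1/4032; (3j)²=10/429 [(5 2 5; -2 -1 3)], sign=-1
I_A²/I_B² = (14/429)/(10/429) = 7/5

7/5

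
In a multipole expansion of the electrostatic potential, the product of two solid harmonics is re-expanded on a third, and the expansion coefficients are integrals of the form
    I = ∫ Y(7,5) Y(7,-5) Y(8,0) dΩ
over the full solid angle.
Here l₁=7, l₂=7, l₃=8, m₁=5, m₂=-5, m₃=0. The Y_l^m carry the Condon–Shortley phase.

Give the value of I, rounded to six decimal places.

m-sum 0 ✓  L=22 even ✓  0≤8≤14 ✓
Π(2lᵢ+1) = 15×15×17 = 3825
triangle coeff Δ(7,7,8) = 1/22086194130
Σ_t [0,6]: t=0:+1/18289152000 t=1:−1/248832000 t=2:+1/24883200 t=3:−1/11943936 t=4:+1/24883200 t=5:−1/248832000 t=6:+1/18289152000 = -11/975421440
(3j)²=1750/289731 [(7 7 8; 0 0 0)], sign=-1
Σ_t [0,2]: t=0:+1/1492992000 t=1:−1/3048192000 t=2:+1/78033715200 = 83/234101145600
(3j)²=34445/4056234 [(7 7 8; 5 -5 0)], sign=+1
⇒ 4πI² = 107640625/548653937
I = (-1)√(107640625/548653937/(4π)) = -0.12494933

-0.124949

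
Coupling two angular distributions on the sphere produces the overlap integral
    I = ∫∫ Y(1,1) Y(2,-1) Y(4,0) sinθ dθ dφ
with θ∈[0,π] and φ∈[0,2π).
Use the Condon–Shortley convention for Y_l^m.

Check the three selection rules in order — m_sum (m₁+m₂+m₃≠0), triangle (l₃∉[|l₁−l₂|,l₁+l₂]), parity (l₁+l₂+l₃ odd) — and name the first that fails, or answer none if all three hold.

triangle

azimuthal sum: 1 − 1 + 0 = 0  ✓
1 ≤ 4 ≤ 3 (triangle on l)  ✗
L = 1 + 2 + 4 = 7 (odd)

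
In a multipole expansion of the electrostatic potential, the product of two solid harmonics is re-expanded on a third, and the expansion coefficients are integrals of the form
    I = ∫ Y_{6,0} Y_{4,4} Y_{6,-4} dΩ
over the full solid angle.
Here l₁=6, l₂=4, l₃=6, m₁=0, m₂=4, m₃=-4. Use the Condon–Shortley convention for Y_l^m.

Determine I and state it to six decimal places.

0.141673

Rules hold: Σm=0, L=16 even, 2≤6≤10.
N = 13·9·13 = 1521
Δ = 4!·8!·4!/17! = 1/15315300
Racah Σ t=0..4: t=0:+1/829440 t=1:−1/25920 t=2:+1/9216 t=3:−1/25920 t=4:+1/829440 = 7/207360
⇒ 3j(6 4 6; 0 0 0)² = 28/2431, sgn +1
Racah Σ t=4..4: t=4:+1/829440 = 1/829440
⇒ 3j(6 4 6; 0 4 -4)² = 35/2431, sgn +1
4πI² = N·(3j₀)²·(3jₘ)² = 8820/34969
I = +1·√(0.252223/4π) = 0.14167322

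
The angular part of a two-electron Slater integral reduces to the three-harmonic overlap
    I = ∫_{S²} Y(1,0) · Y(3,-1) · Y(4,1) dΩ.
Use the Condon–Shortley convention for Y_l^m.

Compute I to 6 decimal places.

-0.238414

m-sum 0 ✓  L=8 even ✓  2≤4≤4 ✓
Π(2lᵢ+1) = 3×7×9 = 189
triangle coeff Δ(1,3,4) = 1/252
Σ_t [0,0]: t=0:+1/36 = 1/36
(3j)²=4/63 [(1 3 4; 0 0 0)], sign=+1
Σ_t [0,0]: t=0:+1/48 = 1/48
(3j)²=5/84 [(1 3 4; 0 -1 1)], sign=-1
⇒ 4πI² = 5/7
I = (-1)√(5/7/(4π)) = -0.23841361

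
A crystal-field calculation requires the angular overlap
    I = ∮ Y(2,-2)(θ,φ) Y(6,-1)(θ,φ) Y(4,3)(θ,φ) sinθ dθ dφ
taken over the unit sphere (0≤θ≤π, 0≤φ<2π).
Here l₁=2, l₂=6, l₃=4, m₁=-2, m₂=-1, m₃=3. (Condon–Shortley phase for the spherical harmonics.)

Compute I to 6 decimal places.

m-sum 0 ✓  L=12 even ✓  4≤4≤8 ✓
Π(2lᵢ+1) = 5×13×9 = 585
triangle coeff Δ(2,6,4) = 1/6435
Σ_t [2,2]: t=2:+1/2304 = 1/2304
(3j)²=5/143 [(2 6 4; 0 0 0)], sign=+1
Σ_t [4,4]: t=4:+1/120960 = 1/120960
(3j)²=1/1287 [(2 6 4; -2 -1 3)], sign=-1
⇒ 4πI² = 25/1573
I = (-1)√(25/1573/(4π)) = -0.03556319

-0.035563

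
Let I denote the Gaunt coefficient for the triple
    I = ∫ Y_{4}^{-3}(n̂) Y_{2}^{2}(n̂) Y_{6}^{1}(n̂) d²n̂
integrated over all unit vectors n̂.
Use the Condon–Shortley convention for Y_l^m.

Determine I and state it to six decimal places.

-0.035563

Rules hold: Σm=0, L=12 even, 2≤6≤6.
N = 9·5·13 = 585
Δ = 0!·8!·4!/13! = 1/6435
Racah Σ t=0..0: t=0:+1/2304 = 1/2304
⇒ 3j(4 2 6; 0 0 0)² = 5/143, sgn +1
Racah Σ t=0..0: t=0:+1/120960 = 1/120960
⇒ 3j(4 2 6; -3 2 1)² = 1/1287, sgn -1
4πI² = N·(3j₀)²·(3jₘ)² = 25/1573
I = -1·√(0.0158932/4π) = -0.03556319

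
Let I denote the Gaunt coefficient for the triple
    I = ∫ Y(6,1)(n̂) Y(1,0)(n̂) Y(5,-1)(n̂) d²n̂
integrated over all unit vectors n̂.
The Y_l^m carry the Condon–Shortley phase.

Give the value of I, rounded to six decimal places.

-0.241725

Checks pass: Σm=0; 12 even; l₃=5∈[5,7].
(2·6+1)(2·1+1)(2·5+1) = 429
Δ: 2! 10! 0! / 13! → 1/858
sum: t=1:−1/14400 = -1/14400
3j²(6 1 5; 0 0 0) = Δ·Π!·Σ² = 6/143  (sign +1)
sum: t=1:−1/17280 = -1/17280
3j²(6 1 5; 1 0 -1) = Δ·Π!·Σ² = 35/858  (sign -1)
combine: 4πI² = 429·6/143·35/858 = 105/143
take √, sign -1: I = -0.24172507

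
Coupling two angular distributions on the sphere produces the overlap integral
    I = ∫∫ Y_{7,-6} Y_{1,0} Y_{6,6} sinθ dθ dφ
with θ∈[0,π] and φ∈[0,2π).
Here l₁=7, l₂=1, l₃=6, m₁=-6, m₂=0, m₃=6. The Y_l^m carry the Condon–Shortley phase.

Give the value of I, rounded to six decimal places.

Rules hold: Σm=0, L=14 even, 6≤6≤8.
N = 15·3·13 = 585
Δ = 2!·12!·0!/15! = 1/1365
Racah Σ t=1..1: t=1:−1/518400 = -1/518400
⇒ 3j(7 1 6; 0 0 0)² = 7/195, sgn -1
Racah Σ t=1..1: t=1:−1/479001600 = -1/479001600
⇒ 3j(7 1 6; -6 0 6)² = 1/105, sgn -1
4πI² = N·(3j₀)²·(3jₘ)² = 1/5
I = +1·√(0.2/4π) = 0.12615663

0.126157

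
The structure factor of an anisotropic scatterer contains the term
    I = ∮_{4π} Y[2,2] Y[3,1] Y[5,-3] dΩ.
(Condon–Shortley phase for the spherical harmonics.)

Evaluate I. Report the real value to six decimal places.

-0.200476

Rules hold: Σm=0, L=10 even, 1≤5≤5.
N = 5·7·11 = 385
Δ = 0!·4!·6!/11! = 1/2310
Racah Σ t=0..0: t=0:+1/144 = 1/144
⇒ 3j(2 3 5; 0 0 0)² = 10/231, sgn -1
Racah Σ t=0..0: t=0:+1/1152 = 1/1152
⇒ 3j(2 3 5; 2 1 -3)² = 1/33, sgn +1
4πI² = N·(3j₀)²·(3jₘ)² = 50/99
I = -1·√(0.505051/4π) = -0.20047604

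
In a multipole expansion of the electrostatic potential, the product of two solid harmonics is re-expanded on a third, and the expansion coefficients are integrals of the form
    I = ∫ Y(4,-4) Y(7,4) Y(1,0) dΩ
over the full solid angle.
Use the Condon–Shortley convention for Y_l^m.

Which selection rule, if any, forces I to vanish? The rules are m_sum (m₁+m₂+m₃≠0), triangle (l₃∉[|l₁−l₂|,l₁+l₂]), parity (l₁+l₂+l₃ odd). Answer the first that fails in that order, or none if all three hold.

azimuthal sum: -4 + 4 + 0 = 0  ✓
3 ≤ 1 ≤ 11 (triangle on l)  ✗
L = 4 + 7 + 1 = 12 (even)

triangle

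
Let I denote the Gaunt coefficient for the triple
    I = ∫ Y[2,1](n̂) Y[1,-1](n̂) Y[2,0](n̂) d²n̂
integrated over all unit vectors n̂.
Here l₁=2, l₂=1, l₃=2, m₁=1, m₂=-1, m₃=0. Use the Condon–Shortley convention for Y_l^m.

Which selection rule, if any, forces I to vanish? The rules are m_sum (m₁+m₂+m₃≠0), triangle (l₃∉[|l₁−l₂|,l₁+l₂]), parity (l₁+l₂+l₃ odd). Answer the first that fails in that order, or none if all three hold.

parity

azimuthal sum: 1 − 1 + 0 = 0  ✓
1 ≤ 2 ≤ 3 (triangle on l)  ✓
L = 2 + 1 + 2 = 5 (odd)  ✗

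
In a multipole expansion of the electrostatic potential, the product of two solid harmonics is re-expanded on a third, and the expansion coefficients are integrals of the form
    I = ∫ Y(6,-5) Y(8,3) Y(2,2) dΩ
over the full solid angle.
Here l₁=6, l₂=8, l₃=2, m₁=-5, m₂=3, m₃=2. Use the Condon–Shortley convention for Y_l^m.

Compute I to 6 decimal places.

-0.018976

Checks pass: Σm=0; 16 even; l₃=2∈[2,14].
(2·6+1)(2·8+1)(2·2+1) = 1105
Δ: 12! 0! 4! / 17! → 1/30940
sum: t=6:+1/2073600 = 1/2073600
3j²(6 8 2; 0 0 0) = Δ·Π!·Σ² = 28/1105  (sign +1)
sum: t=11:−1/958003200 = -1/958003200
3j²(6 8 2; -5 3 2) = Δ·Π!·Σ² = 1/6188  (sign -1)
combine: 4πI² = 1105·28/1105·1/6188 = 1/221
take √, sign -1: I = -0.01897575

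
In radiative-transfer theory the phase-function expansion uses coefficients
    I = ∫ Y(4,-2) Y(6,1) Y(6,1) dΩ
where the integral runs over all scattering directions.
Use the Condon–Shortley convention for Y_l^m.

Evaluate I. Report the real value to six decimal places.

Rules hold: Σm=0, L=16 even, 2≤6≤10.
N = 9·13·13 = 1521
Δ = 4!·4!·8!/17! = 1/15315300
Racah Σ t=0..4: t=0:+1/829440 t=1:−1/25920 t=2:+1/9216 t=3:−1/25920 t=4:+1/829440 = 7/207360
⇒ 3j(4 6 6; 0 0 0)² = 28/2431, sgn +1
Racah Σ t=2..4: t=2:+1/69120 t=3:−1/20736 t=4:+1/69120 = -1/51840
⇒ 3j(4 6 6; -2 1 1)² = 280/21879, sgn +1
4πI² = N·(3j₀)²·(3jₘ)² = 7840/34969
I = +1·√(0.224199/4π) = 0.13357079

0.133571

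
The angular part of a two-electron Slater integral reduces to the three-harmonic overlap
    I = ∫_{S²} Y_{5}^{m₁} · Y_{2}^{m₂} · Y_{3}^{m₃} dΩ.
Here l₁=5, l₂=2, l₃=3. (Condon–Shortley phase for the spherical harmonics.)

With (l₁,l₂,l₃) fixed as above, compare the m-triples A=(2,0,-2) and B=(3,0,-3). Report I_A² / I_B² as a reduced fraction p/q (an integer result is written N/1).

9/4

l's match ⇒ only the (l;m) 3-j factors differ between A and B.
A: triangle coeff Δ(5,2,3) = 1/2310; Σ_t [2,2]: t=2:+1/480 = 1/480; (3j)²=3/110 [(5 2 3; 2 0 -2)], sign=-1
B: triangle coeff Δ(5,2,3) = 1/2310; Σ_t [2,2]: t=2:+1/2880 = 1/2880; (3j)²=2/165 [(5 2 3; 3 0 -3)], sign=+1
I_A²/I_B² = (3/110)/(2/165) = 9/4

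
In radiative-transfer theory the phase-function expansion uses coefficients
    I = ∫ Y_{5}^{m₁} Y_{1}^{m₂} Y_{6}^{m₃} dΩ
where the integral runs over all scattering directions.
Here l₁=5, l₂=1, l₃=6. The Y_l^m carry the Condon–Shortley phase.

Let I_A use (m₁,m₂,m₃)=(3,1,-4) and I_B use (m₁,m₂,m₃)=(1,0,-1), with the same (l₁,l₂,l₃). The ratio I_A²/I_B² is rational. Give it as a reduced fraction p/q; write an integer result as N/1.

l's match ⇒ only the (l;m) 3-j factors differ between A and B.
A: triangle coeff Δ(5,1,6) = 1/858; Σ_t [0,0]: t=0:+1/161280 = 1/161280; (3j)²=15/286 [(5 1 6; 3 1 -4)], sign=+1
B: triangle coeff Δ(5,1,6) = 1/858; Σ_t [0,0]: t=0:+1/17280 = 1/17280; (3j)²=35/858 [(5 1 6; 1 0 -1)], sign=-1
I_A²/I_B² = (15/286)/(35/858) = 9/7

9/7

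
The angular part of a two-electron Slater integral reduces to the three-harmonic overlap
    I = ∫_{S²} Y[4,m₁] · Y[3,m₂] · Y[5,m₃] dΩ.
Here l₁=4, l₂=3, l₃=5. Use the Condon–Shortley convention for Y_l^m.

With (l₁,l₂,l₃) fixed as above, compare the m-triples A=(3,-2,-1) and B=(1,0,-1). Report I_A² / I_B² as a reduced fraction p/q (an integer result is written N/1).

Shared (l₁,l₂,l₃)=(4,3,5): N and (l;000)² cancel in I_A²/I_B².
A: Δ = 2!·6!·4!/13! = 1/180180; Racah Σ t=0..1: t=0:+1/1440 t=1:−1/17280 = 11/17280; ⇒ 3j(4 3 5; 3 -2 -1)² = 11/468, sgn +1
B: Δ = 2!·6!·4!/13! = 1/180180; Racah Σ t=0..2: t=0:+1/432 t=1:−1/192 t=2:+1/1440 = -19/8640; ⇒ 3j(4 3 5; 1 0 -1)² = 361/30030, sgn -1
I_A²/I_B² = (11/468)/(361/30030) = 4235/2166

4235/2166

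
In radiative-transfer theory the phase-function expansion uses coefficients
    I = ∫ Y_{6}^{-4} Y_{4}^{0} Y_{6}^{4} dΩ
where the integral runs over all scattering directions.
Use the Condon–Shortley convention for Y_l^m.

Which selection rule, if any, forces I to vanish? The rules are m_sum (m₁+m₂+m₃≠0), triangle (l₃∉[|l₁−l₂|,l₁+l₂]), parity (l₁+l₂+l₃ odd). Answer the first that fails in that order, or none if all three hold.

none

Σmᵢ = 0  ✓
l₃∈[|l₁−l₂|,l₁+l₂]=[2,10], have l₃=6  ✓
Σlᵢ = 16 ⇒ even  ✓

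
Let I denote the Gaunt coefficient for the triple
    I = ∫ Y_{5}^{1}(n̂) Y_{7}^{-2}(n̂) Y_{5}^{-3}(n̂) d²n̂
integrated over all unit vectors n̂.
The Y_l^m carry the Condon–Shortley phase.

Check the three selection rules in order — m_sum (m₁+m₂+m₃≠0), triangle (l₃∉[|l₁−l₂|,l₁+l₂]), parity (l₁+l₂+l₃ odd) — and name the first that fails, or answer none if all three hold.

m_sum

azimuthal sum: 1 − 2 − 3 = -4  ✗
2 ≤ 5 ≤ 12 (triangle on l)
L = 5 + 7 + 5 = 17 (odd)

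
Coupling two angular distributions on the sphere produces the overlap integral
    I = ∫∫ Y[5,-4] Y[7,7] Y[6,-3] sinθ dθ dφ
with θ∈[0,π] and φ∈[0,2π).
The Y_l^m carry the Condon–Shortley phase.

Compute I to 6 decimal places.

m-sum 0 ✓  L=18 even ✓  2≤6≤12 ✓
Π(2lᵢ+1) = 11×15×13 = 2145
triangle coeff Δ(5,7,6) = 1/174594420
Σ_t [1,5]: t=1:−1/4147200 t=2:+1/207360 t=3:−1/82944 t=4:+1/207360 t=5:−1/4147200 = -1/345600
(3j)²=420/46189 [(5 7 6; 0 0 0)], sign=-1
Σ_t [6,6]: t=6:+1/174182400 = 1/174182400
(3j)²=21/1615 [(5 7 6; -4 7 -3)], sign=-1
⇒ 4πI² = 26460/104329
I = (+1)√(26460/104329/(4π)) = 0.14206512

0.142065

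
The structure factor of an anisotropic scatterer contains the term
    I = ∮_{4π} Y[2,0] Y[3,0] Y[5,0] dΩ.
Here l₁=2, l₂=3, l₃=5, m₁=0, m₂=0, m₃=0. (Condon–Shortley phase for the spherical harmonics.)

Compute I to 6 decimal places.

Checks pass: Σm=0; 10 even; l₃=5∈[1,5].
(2·2+1)(2·3+1)(2·5+1) = 385
Δ: 0! 4! 6! / 11! → 1/2310
sum: t=0:+1/144 = 1/144
3j²(2 3 5; 0 0 0) = Δ·Π!·Σ² = 10/231  (sign -1)
(m-triple is (0,0,0) — same symbol as above.)
combine: 4πI² = 385·10/231·10/231 = 500/693
take √, sign +1: I = 0.23961470

0.239615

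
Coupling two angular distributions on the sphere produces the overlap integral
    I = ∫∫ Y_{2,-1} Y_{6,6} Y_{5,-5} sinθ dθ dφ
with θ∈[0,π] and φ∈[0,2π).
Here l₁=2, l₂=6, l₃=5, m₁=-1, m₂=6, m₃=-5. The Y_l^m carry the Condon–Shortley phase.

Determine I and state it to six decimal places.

L=13 odd ⇒ parity kills the (l;000) factor ⇒ I = 0

0.000000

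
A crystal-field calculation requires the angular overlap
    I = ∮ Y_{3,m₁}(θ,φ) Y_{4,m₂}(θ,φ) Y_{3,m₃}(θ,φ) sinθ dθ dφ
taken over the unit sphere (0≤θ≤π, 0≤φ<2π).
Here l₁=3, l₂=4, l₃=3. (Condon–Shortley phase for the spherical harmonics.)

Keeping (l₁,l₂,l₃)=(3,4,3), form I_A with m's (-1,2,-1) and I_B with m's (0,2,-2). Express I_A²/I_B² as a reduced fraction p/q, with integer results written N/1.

40/3

l's match ⇒ only the (l;m) 3-j factors differ between A and B.
A: triangle coeff Δ(3,4,3) = 1/34650; Σ_t [2,4]: t=2:+1/192 t=3:−1/36 t=4:+1/192 = -5/288; (3j)²=20/693 [(3 4 3; -1 2 -1)], sign=-1
B: triangle coeff Δ(3,4,3) = 1/34650; Σ_t [2,3]: t=2:+1/96 t=3:−1/72 = -1/288; (3j)²=1/462 [(3 4 3; 0 2 -2)], sign=+1
I_A²/I_B² = (20/693)/(1/462) = 40/3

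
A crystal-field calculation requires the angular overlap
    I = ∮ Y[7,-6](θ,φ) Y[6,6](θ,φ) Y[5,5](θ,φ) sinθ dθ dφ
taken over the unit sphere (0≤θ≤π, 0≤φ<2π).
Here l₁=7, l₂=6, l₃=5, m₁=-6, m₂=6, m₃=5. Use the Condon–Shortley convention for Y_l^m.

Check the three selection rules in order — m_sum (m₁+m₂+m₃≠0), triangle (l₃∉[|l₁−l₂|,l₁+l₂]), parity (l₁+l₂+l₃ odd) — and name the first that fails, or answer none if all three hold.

m₁+m₂+m₃ = -6 + 6 + 5 = 5  ✗
triangle: |7−6|=1 ≤ l₃=5 ≤ 7+6=13
parity: l₁+l₂+l₃ = 18 is even

m_sum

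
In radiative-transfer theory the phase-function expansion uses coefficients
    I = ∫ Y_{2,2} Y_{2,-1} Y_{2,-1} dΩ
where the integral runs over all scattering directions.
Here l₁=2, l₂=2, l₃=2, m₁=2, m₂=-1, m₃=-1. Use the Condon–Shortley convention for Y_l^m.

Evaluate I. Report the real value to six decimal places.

0.220728

m-sum 0 ✓  L=6 even ✓  0≤2≤4 ✓
Π(2lᵢ+1) = 5×5×5 = 125
triangle coeff Δ(2,2,2) = 1/630
Σ_t [0,2]: t=0:+1/8 t=1:−1/1 t=2:+1/8 = -3/4
(3j)²=2/35 [(2 2 2; 0 0 0)], sign=-1
Σ_t [0,0]: t=0:+1/4 = 1/4
(3j)²=3/35 [(2 2 2; 2 -1 -1)], sign=-1
⇒ 4πI² = 30/49
I = (+1)√(30/49/(4π)) = 0.22072812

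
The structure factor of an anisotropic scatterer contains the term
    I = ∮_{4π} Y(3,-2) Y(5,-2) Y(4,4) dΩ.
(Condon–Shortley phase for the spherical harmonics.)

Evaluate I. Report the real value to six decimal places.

Rules hold: Σm=0, L=12 even, 2≤4≤8.
N = 7·11·9 = 693
Δ = 4!·2!·6!/13! = 1/180180
Racah Σ t=1..3: t=1:−1/576 t=2:+1/144 t=3:−1/576 = 1/288
⇒ 3j(3 5 4; 0 0 0)² = 20/1001, sgn +1
Racah Σ t=3..3: t=3:−1/8640 = -1/8640
⇒ 3j(3 5 4; -2 -2 4)² = 14/1287, sgn -1
4πI² = N·(3j₀)²·(3jₘ)² = 280/1859
I = -1·√(0.150619/4π) = -0.10947990

-0.109480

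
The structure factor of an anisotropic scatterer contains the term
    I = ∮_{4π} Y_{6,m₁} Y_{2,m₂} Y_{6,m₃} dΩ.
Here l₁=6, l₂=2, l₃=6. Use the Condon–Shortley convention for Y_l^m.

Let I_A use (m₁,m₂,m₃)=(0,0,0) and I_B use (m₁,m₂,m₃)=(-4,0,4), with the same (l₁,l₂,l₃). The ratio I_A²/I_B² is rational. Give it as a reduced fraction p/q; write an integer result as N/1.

l's match ⇒ only the (l;m) 3-j factors differ between A and B.
A: triangle coeff Δ(6,2,6) = 1/90090; Σ_t [0,2]: t=0:+1/69120 t=1:−1/14400 t=2:+1/69120 = -7/172800; (3j)²=14/715 [(6 2 6; 0 0 0)], sign=-1
B: triangle coeff Δ(6,2,6) = 1/90090; Σ_t [0,2]: t=0:+1/14515200 t=1:−1/362880 t=2:+1/322560 = 1/2419200; (3j)²=2/5005 [(6 2 6; -4 0 4)], sign=+1
I_A²/I_B² = (14/715)/(2/5005) = 49/1

49/1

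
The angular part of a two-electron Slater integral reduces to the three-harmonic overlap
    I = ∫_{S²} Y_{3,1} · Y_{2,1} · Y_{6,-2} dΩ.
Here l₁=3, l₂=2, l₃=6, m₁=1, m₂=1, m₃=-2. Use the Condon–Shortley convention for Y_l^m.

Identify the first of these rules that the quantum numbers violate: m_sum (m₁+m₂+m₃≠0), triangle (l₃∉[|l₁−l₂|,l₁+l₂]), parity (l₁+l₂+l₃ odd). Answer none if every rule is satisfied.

triangle

m₁+m₂+m₃ = 1 + 1 − 2 = 0  ✓
triangle: |3−2|=1 ≤ l₃=6 ≤ 3+2=5  ✗
parity: l₁+l₂+l₃ = 11 is odd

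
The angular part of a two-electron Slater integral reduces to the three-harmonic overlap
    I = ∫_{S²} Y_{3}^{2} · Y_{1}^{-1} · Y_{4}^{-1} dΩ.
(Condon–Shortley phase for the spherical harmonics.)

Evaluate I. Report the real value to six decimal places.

Checks pass: Σm=0; 8 even; l₃=4∈[2,4].
(2·3+1)(2·1+1)(2·4+1) = 189
Δ: 0! 6! 2! / 9! → 1/252
sum: t=0:+1/36 = 1/36
3j²(3 1 4; 0 0 0) = Δ·Π!·Σ² = 4/63  (sign +1)
sum: t=0:+1/240 = 1/240
3j²(3 1 4; 2 -1 -1) = Δ·Π!·Σ² = 1/84  (sign -1)
combine: 4πI² = 189·4/63·1/84 = 1/7
take √, sign -1: I = -0.10662181

-0.106622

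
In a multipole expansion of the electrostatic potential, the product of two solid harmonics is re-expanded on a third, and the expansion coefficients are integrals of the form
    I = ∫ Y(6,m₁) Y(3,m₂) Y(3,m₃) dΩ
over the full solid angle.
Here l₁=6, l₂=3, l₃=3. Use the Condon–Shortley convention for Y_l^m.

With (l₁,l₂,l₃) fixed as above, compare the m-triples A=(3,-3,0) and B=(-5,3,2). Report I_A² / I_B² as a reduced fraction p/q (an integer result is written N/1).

2/11

Same 6,3,3: normalisation and zero-m 3j drop out of the ratio.
A: Δ: 6! 6! 0! / 13! → 1/12012; sum: t=0:+1/25920 = 1/25920; 3j²(6 3 3; 3 -3 0) = Δ·Π!·Σ² = 1/143  (sign -1)
B: Δ: 6! 6! 0! / 13! → 1/12012; sum: t=6:+1/86400 = 1/86400; 3j²(6 3 3; -5 3 2) = Δ·Π!·Σ² = 1/26  (sign -1)
I_A²/I_B² = (1/143)/(1/26) = 2/11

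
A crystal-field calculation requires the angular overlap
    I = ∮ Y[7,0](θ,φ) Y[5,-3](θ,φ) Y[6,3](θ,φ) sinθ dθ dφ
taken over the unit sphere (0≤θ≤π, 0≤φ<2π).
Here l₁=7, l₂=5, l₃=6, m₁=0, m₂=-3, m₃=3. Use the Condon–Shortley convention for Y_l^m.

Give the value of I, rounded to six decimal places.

0.061731

Checks pass: Σm=0; 18 even; l₃=6∈[2,12].
(2·7+1)(2·5+1)(2·6+1) = 2145
Δ: 6! 8! 4! / 19! → 1/174594420
sum: t=1:−1/4147200 t=2:+1/207360 t=3:−1/82944 t=4:+1/207360 t=5:−1/4147200 = -1/345600
3j²(7 5 6; 0 0 0) = Δ·Π!·Σ² = 420/46189  (sign -1)
sum: t=0:+1/14515200 t=1:−1/1036800 t=2:+1/829440 = 1/3225600
3j²(7 5 6; 0 -3 3) = Δ·Π!·Σ² = 567/230945  (sign -1)
combine: 4πI² = 2145·420/46189·567/230945 = 714420/14919047
take √, sign +1: I = 0.06173072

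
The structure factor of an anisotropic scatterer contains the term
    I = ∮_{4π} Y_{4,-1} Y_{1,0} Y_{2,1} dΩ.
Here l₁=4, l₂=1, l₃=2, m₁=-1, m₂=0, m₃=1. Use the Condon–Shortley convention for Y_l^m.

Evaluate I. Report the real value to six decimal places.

0.000000

|4−1|≤2≤4+1 violated ⇒ I = 0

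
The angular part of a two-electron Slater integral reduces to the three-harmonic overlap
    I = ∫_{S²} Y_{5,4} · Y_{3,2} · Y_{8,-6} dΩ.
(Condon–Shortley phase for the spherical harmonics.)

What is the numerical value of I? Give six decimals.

m-sum 0 ✓  L=16 even ✓  2≤8≤8 ✓
Π(2lᵢ+1) = 11×7×17 = 1309
triangle coeff Δ(5,3,8) = 1/136136
Σ_t [0,0]: t=0:+1/518400 = 1/518400
(3j)²=56/2431 [(5 3 8; 0 0 0)], sign=+1
Σ_t [0,0]: t=0:+1/43545600 = 1/43545600
(3j)²=1/34 [(5 3 8; 4 2 -6)], sign=+1
⇒ 4πI² = 196/221
I = (+1)√(196/221/(4π)) = 0.26566049

0.265660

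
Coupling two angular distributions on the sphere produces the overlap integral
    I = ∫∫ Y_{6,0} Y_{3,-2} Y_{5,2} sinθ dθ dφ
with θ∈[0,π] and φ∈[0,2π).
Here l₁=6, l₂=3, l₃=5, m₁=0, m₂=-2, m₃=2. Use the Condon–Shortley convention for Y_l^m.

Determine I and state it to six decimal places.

m-sum 0 ✓  L=14 even ✓  3≤5≤9 ✓
Π(2lᵢ+1) = 13×7×11 = 1001
triangle coeff Δ(6,3,5) = 1/675675
Σ_t [1,3]: t=1:−1/8640 t=2:+1/2304 t=3:−1/8640 = 7/34560
(3j)²=7/429 [(6 3 5; 0 0 0)], sign=-1
Σ_t [0,1]: t=0:+1/34560 t=1:−1/8640 = -1/11520
(3j)²=3/143 [(6 3 5; 0 -2 2)], sign=+1
⇒ 4πI² = 49/143
I = (-1)√(49/143/(4π)) = -0.16512966

-0.165130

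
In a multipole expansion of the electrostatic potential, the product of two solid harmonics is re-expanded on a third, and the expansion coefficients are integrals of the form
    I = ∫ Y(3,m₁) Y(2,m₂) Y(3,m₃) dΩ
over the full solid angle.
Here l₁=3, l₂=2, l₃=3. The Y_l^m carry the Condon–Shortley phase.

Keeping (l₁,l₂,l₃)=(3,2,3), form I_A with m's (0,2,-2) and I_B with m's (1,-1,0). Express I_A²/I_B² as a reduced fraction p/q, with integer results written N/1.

10/1

Same 3,2,3: normalisation and zero-m 3j drop out of the ratio.
A: Δ: 2! 4! 2! / 9! → 1/3780; sum: t=2:+1/24 = 1/24; 3j²(3 2 3; 0 2 -2) = Δ·Π!·Σ² = 1/21  (sign -1)
B: Δ: 2! 4! 2! / 9! → 1/3780; sum: t=0:+1/8 t=1:−1/12 = 1/24; 3j²(3 2 3; 1 -1 0) = Δ·Π!·Σ² = 1/210  (sign -1)
I_A²/I_B² = (1/21)/(1/210) = 10/1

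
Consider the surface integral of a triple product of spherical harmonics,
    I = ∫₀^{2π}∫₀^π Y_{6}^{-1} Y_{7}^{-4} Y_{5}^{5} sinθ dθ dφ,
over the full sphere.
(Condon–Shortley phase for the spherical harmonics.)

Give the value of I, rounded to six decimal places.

0.173745

m-sum 0 ✓  L=18 even ✓  1≤5≤13 ✓
Π(2lᵢ+1) = 13×15×11 = 2145
triangle coeff Δ(6,7,5) = 1/174594420
Σ_t [2,6]: t=2:+1/4147200 t=3:−1/207360 t=4:+1/82944 t=5:−1/207360 t=6:+1/4147200 = 1/345600
(3j)²=420/46189 [(6 7 5; 0 0 0)], sign=-1
Σ_t [3,3]: t=3:−1/12441600 = -1/12441600
(3j)²=245/12597 [(6 7 5; -1 -4 5)], sign=-1
⇒ 4πI² = 514500/1356277
I = (+1)√(514500/1356277/(4π)) = 0.17374550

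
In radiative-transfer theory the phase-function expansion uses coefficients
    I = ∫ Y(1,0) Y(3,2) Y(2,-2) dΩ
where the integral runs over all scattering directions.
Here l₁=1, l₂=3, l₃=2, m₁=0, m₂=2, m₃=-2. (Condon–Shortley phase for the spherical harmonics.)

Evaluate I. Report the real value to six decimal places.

0.184674

Rules hold: Σm=0, L=6 even, 2≤2≤4.
N = 3·7·5 = 105
Δ = 2!·0!·4!/7! = 1/105
Racah Σ t=1..1: t=1:−1/4 = -1/4
⇒ 3j(1 3 2; 0 0 0)² = 3/35, sgn -1
Racah Σ t=1..1: t=1:−1/24 = -1/24
⇒ 3j(1 3 2; 0 2 -2)² = 1/21, sgn -1
4πI² = N·(3j₀)²·(3jₘ)² = 3/7
I = +1·√(0.428571/4π) = 0.18467439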